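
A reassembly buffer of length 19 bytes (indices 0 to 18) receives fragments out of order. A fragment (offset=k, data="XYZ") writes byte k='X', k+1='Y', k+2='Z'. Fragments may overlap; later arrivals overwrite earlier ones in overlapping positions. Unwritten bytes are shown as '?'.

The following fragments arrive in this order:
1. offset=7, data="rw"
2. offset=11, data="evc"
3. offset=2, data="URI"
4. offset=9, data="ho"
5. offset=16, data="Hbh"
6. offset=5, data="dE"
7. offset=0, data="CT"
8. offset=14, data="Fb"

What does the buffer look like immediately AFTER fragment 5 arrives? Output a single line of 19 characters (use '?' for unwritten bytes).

Fragment 1: offset=7 data="rw" -> buffer=???????rw??????????
Fragment 2: offset=11 data="evc" -> buffer=???????rw??evc?????
Fragment 3: offset=2 data="URI" -> buffer=??URI??rw??evc?????
Fragment 4: offset=9 data="ho" -> buffer=??URI??rwhoevc?????
Fragment 5: offset=16 data="Hbh" -> buffer=??URI??rwhoevc??Hbh

Answer: ??URI??rwhoevc??Hbh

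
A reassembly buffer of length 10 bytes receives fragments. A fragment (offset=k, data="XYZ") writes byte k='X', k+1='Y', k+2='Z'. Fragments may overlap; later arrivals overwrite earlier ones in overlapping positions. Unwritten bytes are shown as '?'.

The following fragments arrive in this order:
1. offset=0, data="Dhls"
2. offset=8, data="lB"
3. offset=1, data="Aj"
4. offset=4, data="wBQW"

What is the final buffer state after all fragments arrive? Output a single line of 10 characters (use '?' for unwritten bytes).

Fragment 1: offset=0 data="Dhls" -> buffer=Dhls??????
Fragment 2: offset=8 data="lB" -> buffer=Dhls????lB
Fragment 3: offset=1 data="Aj" -> buffer=DAjs????lB
Fragment 4: offset=4 data="wBQW" -> buffer=DAjswBQWlB

Answer: DAjswBQWlB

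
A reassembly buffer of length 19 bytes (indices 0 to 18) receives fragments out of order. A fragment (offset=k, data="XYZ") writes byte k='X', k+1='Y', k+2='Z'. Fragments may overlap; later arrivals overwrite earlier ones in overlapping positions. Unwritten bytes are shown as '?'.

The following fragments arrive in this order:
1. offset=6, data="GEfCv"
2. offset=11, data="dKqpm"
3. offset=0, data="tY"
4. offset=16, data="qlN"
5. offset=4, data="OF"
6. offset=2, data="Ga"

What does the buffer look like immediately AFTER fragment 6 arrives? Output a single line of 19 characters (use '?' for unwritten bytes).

Fragment 1: offset=6 data="GEfCv" -> buffer=??????GEfCv????????
Fragment 2: offset=11 data="dKqpm" -> buffer=??????GEfCvdKqpm???
Fragment 3: offset=0 data="tY" -> buffer=tY????GEfCvdKqpm???
Fragment 4: offset=16 data="qlN" -> buffer=tY????GEfCvdKqpmqlN
Fragment 5: offset=4 data="OF" -> buffer=tY??OFGEfCvdKqpmqlN
Fragment 6: offset=2 data="Ga" -> buffer=tYGaOFGEfCvdKqpmqlN

Answer: tYGaOFGEfCvdKqpmqlN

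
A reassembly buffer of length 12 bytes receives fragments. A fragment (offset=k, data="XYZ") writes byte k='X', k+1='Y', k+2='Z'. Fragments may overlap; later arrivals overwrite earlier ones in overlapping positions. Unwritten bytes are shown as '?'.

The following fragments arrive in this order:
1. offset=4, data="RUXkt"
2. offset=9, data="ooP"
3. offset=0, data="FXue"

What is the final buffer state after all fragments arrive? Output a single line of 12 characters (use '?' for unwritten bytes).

Answer: FXueRUXktooP

Derivation:
Fragment 1: offset=4 data="RUXkt" -> buffer=????RUXkt???
Fragment 2: offset=9 data="ooP" -> buffer=????RUXktooP
Fragment 3: offset=0 data="FXue" -> buffer=FXueRUXktooP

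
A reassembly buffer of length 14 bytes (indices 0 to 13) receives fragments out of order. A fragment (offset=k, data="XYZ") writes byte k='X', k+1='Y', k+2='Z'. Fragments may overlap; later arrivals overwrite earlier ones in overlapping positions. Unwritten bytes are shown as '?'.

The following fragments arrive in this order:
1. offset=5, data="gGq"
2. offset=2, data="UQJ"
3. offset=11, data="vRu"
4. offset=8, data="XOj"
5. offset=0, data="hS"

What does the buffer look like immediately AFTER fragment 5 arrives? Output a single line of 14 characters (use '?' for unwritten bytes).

Fragment 1: offset=5 data="gGq" -> buffer=?????gGq??????
Fragment 2: offset=2 data="UQJ" -> buffer=??UQJgGq??????
Fragment 3: offset=11 data="vRu" -> buffer=??UQJgGq???vRu
Fragment 4: offset=8 data="XOj" -> buffer=??UQJgGqXOjvRu
Fragment 5: offset=0 data="hS" -> buffer=hSUQJgGqXOjvRu

Answer: hSUQJgGqXOjvRu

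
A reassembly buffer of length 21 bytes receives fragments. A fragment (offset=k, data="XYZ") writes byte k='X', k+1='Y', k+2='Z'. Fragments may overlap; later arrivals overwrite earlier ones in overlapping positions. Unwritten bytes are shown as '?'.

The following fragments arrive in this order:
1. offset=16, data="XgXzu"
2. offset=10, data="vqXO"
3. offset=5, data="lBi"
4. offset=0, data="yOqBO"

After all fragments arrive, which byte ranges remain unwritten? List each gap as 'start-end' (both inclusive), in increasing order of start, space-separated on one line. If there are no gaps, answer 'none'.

Answer: 8-9 14-15

Derivation:
Fragment 1: offset=16 len=5
Fragment 2: offset=10 len=4
Fragment 3: offset=5 len=3
Fragment 4: offset=0 len=5
Gaps: 8-9 14-15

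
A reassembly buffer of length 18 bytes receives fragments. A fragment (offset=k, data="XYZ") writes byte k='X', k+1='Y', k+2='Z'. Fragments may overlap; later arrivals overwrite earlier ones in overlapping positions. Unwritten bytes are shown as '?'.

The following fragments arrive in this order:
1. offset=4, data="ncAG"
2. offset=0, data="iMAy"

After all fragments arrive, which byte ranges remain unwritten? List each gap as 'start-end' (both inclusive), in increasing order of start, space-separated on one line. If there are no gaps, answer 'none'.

Fragment 1: offset=4 len=4
Fragment 2: offset=0 len=4
Gaps: 8-17

Answer: 8-17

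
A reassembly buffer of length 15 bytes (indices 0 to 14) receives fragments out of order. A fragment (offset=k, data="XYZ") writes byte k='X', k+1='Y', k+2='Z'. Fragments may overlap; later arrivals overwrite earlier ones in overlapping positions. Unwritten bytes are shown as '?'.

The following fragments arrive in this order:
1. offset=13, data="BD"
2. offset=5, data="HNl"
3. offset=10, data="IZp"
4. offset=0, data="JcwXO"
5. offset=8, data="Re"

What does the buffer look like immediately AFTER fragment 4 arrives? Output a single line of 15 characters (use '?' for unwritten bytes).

Fragment 1: offset=13 data="BD" -> buffer=?????????????BD
Fragment 2: offset=5 data="HNl" -> buffer=?????HNl?????BD
Fragment 3: offset=10 data="IZp" -> buffer=?????HNl??IZpBD
Fragment 4: offset=0 data="JcwXO" -> buffer=JcwXOHNl??IZpBD

Answer: JcwXOHNl??IZpBD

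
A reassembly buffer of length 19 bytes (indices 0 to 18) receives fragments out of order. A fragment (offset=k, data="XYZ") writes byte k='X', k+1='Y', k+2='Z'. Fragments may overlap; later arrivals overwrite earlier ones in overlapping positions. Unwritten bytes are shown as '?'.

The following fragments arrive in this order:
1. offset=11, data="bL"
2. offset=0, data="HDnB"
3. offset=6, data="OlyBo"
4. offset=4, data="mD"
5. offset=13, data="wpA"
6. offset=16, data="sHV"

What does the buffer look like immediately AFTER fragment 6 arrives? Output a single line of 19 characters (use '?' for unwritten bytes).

Fragment 1: offset=11 data="bL" -> buffer=???????????bL??????
Fragment 2: offset=0 data="HDnB" -> buffer=HDnB???????bL??????
Fragment 3: offset=6 data="OlyBo" -> buffer=HDnB??OlyBobL??????
Fragment 4: offset=4 data="mD" -> buffer=HDnBmDOlyBobL??????
Fragment 5: offset=13 data="wpA" -> buffer=HDnBmDOlyBobLwpA???
Fragment 6: offset=16 data="sHV" -> buffer=HDnBmDOlyBobLwpAsHV

Answer: HDnBmDOlyBobLwpAsHV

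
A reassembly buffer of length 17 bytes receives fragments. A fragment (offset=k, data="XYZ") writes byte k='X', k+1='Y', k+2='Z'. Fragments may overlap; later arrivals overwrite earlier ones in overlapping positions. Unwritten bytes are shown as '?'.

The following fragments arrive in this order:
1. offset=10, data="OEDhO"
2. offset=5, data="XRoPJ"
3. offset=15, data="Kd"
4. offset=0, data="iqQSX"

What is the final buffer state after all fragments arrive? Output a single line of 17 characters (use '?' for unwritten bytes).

Answer: iqQSXXRoPJOEDhOKd

Derivation:
Fragment 1: offset=10 data="OEDhO" -> buffer=??????????OEDhO??
Fragment 2: offset=5 data="XRoPJ" -> buffer=?????XRoPJOEDhO??
Fragment 3: offset=15 data="Kd" -> buffer=?????XRoPJOEDhOKd
Fragment 4: offset=0 data="iqQSX" -> buffer=iqQSXXRoPJOEDhOKd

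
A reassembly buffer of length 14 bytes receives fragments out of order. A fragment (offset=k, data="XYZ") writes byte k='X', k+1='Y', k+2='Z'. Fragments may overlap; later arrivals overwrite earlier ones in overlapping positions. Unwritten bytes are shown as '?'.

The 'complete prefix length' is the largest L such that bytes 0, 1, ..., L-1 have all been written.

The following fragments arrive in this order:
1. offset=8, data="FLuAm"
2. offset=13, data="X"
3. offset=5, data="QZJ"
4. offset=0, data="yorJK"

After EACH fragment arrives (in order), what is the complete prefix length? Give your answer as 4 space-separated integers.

Fragment 1: offset=8 data="FLuAm" -> buffer=????????FLuAm? -> prefix_len=0
Fragment 2: offset=13 data="X" -> buffer=????????FLuAmX -> prefix_len=0
Fragment 3: offset=5 data="QZJ" -> buffer=?????QZJFLuAmX -> prefix_len=0
Fragment 4: offset=0 data="yorJK" -> buffer=yorJKQZJFLuAmX -> prefix_len=14

Answer: 0 0 0 14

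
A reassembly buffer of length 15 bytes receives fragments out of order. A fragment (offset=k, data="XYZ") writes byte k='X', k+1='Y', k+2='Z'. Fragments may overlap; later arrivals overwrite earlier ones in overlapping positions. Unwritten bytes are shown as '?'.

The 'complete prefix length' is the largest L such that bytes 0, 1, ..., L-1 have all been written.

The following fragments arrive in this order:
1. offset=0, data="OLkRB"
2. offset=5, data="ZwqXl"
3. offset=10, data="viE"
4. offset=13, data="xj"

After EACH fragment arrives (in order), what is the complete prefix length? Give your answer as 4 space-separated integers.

Answer: 5 10 13 15

Derivation:
Fragment 1: offset=0 data="OLkRB" -> buffer=OLkRB?????????? -> prefix_len=5
Fragment 2: offset=5 data="ZwqXl" -> buffer=OLkRBZwqXl????? -> prefix_len=10
Fragment 3: offset=10 data="viE" -> buffer=OLkRBZwqXlviE?? -> prefix_len=13
Fragment 4: offset=13 data="xj" -> buffer=OLkRBZwqXlviExj -> prefix_len=15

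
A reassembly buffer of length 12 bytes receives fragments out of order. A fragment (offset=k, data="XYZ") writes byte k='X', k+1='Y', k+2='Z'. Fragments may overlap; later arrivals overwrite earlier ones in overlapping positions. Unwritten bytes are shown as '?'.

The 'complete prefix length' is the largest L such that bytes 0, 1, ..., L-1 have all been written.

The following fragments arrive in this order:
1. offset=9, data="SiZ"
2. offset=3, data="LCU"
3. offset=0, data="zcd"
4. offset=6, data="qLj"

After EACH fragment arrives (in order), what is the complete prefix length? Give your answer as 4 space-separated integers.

Fragment 1: offset=9 data="SiZ" -> buffer=?????????SiZ -> prefix_len=0
Fragment 2: offset=3 data="LCU" -> buffer=???LCU???SiZ -> prefix_len=0
Fragment 3: offset=0 data="zcd" -> buffer=zcdLCU???SiZ -> prefix_len=6
Fragment 4: offset=6 data="qLj" -> buffer=zcdLCUqLjSiZ -> prefix_len=12

Answer: 0 0 6 12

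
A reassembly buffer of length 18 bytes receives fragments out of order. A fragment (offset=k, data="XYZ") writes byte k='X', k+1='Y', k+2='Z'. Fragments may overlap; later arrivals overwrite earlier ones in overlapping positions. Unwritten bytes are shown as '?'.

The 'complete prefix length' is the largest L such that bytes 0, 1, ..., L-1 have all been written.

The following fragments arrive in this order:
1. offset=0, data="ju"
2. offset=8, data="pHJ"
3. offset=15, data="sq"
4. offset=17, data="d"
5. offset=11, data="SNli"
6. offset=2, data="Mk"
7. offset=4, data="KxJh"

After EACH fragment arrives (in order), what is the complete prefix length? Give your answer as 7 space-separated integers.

Fragment 1: offset=0 data="ju" -> buffer=ju???????????????? -> prefix_len=2
Fragment 2: offset=8 data="pHJ" -> buffer=ju??????pHJ??????? -> prefix_len=2
Fragment 3: offset=15 data="sq" -> buffer=ju??????pHJ????sq? -> prefix_len=2
Fragment 4: offset=17 data="d" -> buffer=ju??????pHJ????sqd -> prefix_len=2
Fragment 5: offset=11 data="SNli" -> buffer=ju??????pHJSNlisqd -> prefix_len=2
Fragment 6: offset=2 data="Mk" -> buffer=juMk????pHJSNlisqd -> prefix_len=4
Fragment 7: offset=4 data="KxJh" -> buffer=juMkKxJhpHJSNlisqd -> prefix_len=18

Answer: 2 2 2 2 2 4 18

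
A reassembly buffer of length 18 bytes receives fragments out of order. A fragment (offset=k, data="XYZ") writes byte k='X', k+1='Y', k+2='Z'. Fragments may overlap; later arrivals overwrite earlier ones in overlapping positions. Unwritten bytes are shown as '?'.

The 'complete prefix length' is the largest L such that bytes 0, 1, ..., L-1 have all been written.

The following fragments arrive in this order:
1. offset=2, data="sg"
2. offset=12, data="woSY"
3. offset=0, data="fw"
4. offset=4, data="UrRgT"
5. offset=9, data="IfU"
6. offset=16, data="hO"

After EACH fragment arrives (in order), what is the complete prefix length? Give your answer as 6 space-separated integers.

Fragment 1: offset=2 data="sg" -> buffer=??sg?????????????? -> prefix_len=0
Fragment 2: offset=12 data="woSY" -> buffer=??sg????????woSY?? -> prefix_len=0
Fragment 3: offset=0 data="fw" -> buffer=fwsg????????woSY?? -> prefix_len=4
Fragment 4: offset=4 data="UrRgT" -> buffer=fwsgUrRgT???woSY?? -> prefix_len=9
Fragment 5: offset=9 data="IfU" -> buffer=fwsgUrRgTIfUwoSY?? -> prefix_len=16
Fragment 6: offset=16 data="hO" -> buffer=fwsgUrRgTIfUwoSYhO -> prefix_len=18

Answer: 0 0 4 9 16 18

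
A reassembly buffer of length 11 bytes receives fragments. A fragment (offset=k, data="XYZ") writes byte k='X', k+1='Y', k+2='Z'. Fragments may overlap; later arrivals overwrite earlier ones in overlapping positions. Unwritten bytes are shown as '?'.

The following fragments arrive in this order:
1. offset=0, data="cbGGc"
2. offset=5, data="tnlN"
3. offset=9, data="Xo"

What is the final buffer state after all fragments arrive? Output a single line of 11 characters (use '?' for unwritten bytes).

Fragment 1: offset=0 data="cbGGc" -> buffer=cbGGc??????
Fragment 2: offset=5 data="tnlN" -> buffer=cbGGctnlN??
Fragment 3: offset=9 data="Xo" -> buffer=cbGGctnlNXo

Answer: cbGGctnlNXo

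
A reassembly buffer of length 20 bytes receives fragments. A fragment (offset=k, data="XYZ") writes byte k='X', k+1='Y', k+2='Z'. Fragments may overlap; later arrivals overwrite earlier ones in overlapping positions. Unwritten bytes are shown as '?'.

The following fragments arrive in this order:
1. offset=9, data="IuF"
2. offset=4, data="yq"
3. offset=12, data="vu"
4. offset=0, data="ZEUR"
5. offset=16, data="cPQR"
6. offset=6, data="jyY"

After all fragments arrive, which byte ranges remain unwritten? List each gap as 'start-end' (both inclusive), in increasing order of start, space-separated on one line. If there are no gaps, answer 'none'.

Answer: 14-15

Derivation:
Fragment 1: offset=9 len=3
Fragment 2: offset=4 len=2
Fragment 3: offset=12 len=2
Fragment 4: offset=0 len=4
Fragment 5: offset=16 len=4
Fragment 6: offset=6 len=3
Gaps: 14-15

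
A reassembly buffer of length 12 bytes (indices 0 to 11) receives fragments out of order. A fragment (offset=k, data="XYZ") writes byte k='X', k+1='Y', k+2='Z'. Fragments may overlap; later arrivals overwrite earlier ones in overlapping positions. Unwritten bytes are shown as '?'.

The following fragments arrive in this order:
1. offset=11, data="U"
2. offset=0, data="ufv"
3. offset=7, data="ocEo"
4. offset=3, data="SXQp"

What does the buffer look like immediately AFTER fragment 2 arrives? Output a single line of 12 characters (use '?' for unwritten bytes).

Fragment 1: offset=11 data="U" -> buffer=???????????U
Fragment 2: offset=0 data="ufv" -> buffer=ufv????????U

Answer: ufv????????U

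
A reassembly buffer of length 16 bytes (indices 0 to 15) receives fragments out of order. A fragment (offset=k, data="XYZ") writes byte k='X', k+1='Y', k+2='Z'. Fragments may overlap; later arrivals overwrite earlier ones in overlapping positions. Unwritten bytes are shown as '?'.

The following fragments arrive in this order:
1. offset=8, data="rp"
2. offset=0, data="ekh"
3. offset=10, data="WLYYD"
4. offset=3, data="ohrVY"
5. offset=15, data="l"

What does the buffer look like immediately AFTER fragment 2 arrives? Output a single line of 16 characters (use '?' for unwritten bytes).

Answer: ekh?????rp??????

Derivation:
Fragment 1: offset=8 data="rp" -> buffer=????????rp??????
Fragment 2: offset=0 data="ekh" -> buffer=ekh?????rp??????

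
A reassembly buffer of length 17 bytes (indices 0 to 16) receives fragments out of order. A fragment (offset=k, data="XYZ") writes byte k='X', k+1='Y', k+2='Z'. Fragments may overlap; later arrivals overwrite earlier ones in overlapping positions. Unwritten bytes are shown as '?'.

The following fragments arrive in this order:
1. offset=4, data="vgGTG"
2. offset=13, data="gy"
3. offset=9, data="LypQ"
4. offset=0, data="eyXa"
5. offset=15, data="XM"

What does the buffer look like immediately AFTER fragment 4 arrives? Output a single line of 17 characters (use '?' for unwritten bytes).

Answer: eyXavgGTGLypQgy??

Derivation:
Fragment 1: offset=4 data="vgGTG" -> buffer=????vgGTG????????
Fragment 2: offset=13 data="gy" -> buffer=????vgGTG????gy??
Fragment 3: offset=9 data="LypQ" -> buffer=????vgGTGLypQgy??
Fragment 4: offset=0 data="eyXa" -> buffer=eyXavgGTGLypQgy??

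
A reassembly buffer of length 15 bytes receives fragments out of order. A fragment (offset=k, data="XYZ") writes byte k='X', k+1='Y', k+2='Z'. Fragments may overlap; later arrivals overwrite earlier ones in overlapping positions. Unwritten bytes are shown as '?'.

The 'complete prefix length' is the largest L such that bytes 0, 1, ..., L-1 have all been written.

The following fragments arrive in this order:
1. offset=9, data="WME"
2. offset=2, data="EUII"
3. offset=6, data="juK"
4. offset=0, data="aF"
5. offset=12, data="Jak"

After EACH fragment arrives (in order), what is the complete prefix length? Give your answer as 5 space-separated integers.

Fragment 1: offset=9 data="WME" -> buffer=?????????WME??? -> prefix_len=0
Fragment 2: offset=2 data="EUII" -> buffer=??EUII???WME??? -> prefix_len=0
Fragment 3: offset=6 data="juK" -> buffer=??EUIIjuKWME??? -> prefix_len=0
Fragment 4: offset=0 data="aF" -> buffer=aFEUIIjuKWME??? -> prefix_len=12
Fragment 5: offset=12 data="Jak" -> buffer=aFEUIIjuKWMEJak -> prefix_len=15

Answer: 0 0 0 12 15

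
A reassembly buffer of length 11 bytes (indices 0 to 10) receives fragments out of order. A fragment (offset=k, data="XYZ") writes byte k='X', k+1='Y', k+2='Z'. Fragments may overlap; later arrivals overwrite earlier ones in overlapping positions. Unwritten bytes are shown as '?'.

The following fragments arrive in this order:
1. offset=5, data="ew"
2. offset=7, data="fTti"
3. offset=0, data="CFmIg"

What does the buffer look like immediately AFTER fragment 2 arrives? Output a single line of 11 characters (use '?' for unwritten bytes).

Fragment 1: offset=5 data="ew" -> buffer=?????ew????
Fragment 2: offset=7 data="fTti" -> buffer=?????ewfTti

Answer: ?????ewfTti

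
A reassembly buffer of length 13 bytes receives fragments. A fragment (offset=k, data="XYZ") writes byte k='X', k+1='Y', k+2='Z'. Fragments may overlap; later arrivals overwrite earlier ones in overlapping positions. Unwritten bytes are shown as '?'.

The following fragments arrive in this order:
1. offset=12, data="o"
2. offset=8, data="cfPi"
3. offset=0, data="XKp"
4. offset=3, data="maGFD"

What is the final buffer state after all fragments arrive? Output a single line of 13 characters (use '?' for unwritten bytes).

Fragment 1: offset=12 data="o" -> buffer=????????????o
Fragment 2: offset=8 data="cfPi" -> buffer=????????cfPio
Fragment 3: offset=0 data="XKp" -> buffer=XKp?????cfPio
Fragment 4: offset=3 data="maGFD" -> buffer=XKpmaGFDcfPio

Answer: XKpmaGFDcfPio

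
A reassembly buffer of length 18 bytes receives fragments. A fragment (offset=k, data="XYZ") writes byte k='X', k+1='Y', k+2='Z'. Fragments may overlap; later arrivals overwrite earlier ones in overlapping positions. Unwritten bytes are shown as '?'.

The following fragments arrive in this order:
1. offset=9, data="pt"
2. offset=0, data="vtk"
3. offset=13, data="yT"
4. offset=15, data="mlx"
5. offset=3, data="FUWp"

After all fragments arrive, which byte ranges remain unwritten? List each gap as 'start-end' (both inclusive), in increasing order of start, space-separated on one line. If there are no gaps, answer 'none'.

Fragment 1: offset=9 len=2
Fragment 2: offset=0 len=3
Fragment 3: offset=13 len=2
Fragment 4: offset=15 len=3
Fragment 5: offset=3 len=4
Gaps: 7-8 11-12

Answer: 7-8 11-12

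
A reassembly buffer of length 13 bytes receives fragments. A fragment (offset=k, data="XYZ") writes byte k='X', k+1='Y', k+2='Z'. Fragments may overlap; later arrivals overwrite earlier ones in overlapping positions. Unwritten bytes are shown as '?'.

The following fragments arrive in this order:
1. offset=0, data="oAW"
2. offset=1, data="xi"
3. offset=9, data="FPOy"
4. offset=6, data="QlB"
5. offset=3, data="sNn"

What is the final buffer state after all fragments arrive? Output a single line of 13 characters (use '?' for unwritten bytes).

Answer: oxisNnQlBFPOy

Derivation:
Fragment 1: offset=0 data="oAW" -> buffer=oAW??????????
Fragment 2: offset=1 data="xi" -> buffer=oxi??????????
Fragment 3: offset=9 data="FPOy" -> buffer=oxi??????FPOy
Fragment 4: offset=6 data="QlB" -> buffer=oxi???QlBFPOy
Fragment 5: offset=3 data="sNn" -> buffer=oxisNnQlBFPOy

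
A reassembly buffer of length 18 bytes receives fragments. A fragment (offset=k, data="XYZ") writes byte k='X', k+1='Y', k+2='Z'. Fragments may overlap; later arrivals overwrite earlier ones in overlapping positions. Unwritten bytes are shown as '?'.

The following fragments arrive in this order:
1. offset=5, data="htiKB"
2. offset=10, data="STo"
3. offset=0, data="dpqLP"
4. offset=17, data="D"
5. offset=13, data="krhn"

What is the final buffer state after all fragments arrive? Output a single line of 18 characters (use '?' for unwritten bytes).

Answer: dpqLPhtiKBSTokrhnD

Derivation:
Fragment 1: offset=5 data="htiKB" -> buffer=?????htiKB????????
Fragment 2: offset=10 data="STo" -> buffer=?????htiKBSTo?????
Fragment 3: offset=0 data="dpqLP" -> buffer=dpqLPhtiKBSTo?????
Fragment 4: offset=17 data="D" -> buffer=dpqLPhtiKBSTo????D
Fragment 5: offset=13 data="krhn" -> buffer=dpqLPhtiKBSTokrhnD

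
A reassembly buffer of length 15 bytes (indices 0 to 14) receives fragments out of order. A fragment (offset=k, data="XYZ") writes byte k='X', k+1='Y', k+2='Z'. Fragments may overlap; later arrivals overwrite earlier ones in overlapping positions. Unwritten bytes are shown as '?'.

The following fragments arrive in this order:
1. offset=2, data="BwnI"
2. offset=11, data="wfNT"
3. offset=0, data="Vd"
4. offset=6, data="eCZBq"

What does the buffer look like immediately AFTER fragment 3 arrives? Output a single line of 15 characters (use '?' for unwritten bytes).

Answer: VdBwnI?????wfNT

Derivation:
Fragment 1: offset=2 data="BwnI" -> buffer=??BwnI?????????
Fragment 2: offset=11 data="wfNT" -> buffer=??BwnI?????wfNT
Fragment 3: offset=0 data="Vd" -> buffer=VdBwnI?????wfNT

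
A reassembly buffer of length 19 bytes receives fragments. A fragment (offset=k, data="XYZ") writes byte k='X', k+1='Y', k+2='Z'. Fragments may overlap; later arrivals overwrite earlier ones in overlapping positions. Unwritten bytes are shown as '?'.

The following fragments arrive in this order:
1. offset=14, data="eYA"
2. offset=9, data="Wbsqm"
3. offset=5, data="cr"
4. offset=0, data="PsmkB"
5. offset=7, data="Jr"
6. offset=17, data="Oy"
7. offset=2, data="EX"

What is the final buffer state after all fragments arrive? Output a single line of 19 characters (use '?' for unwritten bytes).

Answer: PsEXBcrJrWbsqmeYAOy

Derivation:
Fragment 1: offset=14 data="eYA" -> buffer=??????????????eYA??
Fragment 2: offset=9 data="Wbsqm" -> buffer=?????????WbsqmeYA??
Fragment 3: offset=5 data="cr" -> buffer=?????cr??WbsqmeYA??
Fragment 4: offset=0 data="PsmkB" -> buffer=PsmkBcr??WbsqmeYA??
Fragment 5: offset=7 data="Jr" -> buffer=PsmkBcrJrWbsqmeYA??
Fragment 6: offset=17 data="Oy" -> buffer=PsmkBcrJrWbsqmeYAOy
Fragment 7: offset=2 data="EX" -> buffer=PsEXBcrJrWbsqmeYAOy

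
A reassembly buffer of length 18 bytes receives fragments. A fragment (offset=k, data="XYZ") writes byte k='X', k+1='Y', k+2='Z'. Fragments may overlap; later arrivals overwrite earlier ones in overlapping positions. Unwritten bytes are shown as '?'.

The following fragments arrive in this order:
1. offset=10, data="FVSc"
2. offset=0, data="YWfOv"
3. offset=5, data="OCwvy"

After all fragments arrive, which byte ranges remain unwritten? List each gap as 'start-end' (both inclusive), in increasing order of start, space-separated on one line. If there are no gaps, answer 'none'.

Answer: 14-17

Derivation:
Fragment 1: offset=10 len=4
Fragment 2: offset=0 len=5
Fragment 3: offset=5 len=5
Gaps: 14-17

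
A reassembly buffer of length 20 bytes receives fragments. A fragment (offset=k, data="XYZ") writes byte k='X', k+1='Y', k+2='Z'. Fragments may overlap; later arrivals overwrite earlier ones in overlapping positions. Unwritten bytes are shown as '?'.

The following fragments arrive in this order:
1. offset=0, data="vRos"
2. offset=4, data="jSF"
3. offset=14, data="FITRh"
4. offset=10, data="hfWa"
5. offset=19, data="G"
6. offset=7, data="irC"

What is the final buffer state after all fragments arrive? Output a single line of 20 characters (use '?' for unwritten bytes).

Answer: vRosjSFirChfWaFITRhG

Derivation:
Fragment 1: offset=0 data="vRos" -> buffer=vRos????????????????
Fragment 2: offset=4 data="jSF" -> buffer=vRosjSF?????????????
Fragment 3: offset=14 data="FITRh" -> buffer=vRosjSF???????FITRh?
Fragment 4: offset=10 data="hfWa" -> buffer=vRosjSF???hfWaFITRh?
Fragment 5: offset=19 data="G" -> buffer=vRosjSF???hfWaFITRhG
Fragment 6: offset=7 data="irC" -> buffer=vRosjSFirChfWaFITRhG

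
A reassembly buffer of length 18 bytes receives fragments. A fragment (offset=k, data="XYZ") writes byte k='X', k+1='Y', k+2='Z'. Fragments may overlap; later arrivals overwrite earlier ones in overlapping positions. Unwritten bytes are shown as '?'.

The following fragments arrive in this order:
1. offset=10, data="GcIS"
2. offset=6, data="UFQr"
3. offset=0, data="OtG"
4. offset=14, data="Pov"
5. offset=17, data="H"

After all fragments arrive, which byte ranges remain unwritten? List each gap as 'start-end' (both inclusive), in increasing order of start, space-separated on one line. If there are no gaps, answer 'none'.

Answer: 3-5

Derivation:
Fragment 1: offset=10 len=4
Fragment 2: offset=6 len=4
Fragment 3: offset=0 len=3
Fragment 4: offset=14 len=3
Fragment 5: offset=17 len=1
Gaps: 3-5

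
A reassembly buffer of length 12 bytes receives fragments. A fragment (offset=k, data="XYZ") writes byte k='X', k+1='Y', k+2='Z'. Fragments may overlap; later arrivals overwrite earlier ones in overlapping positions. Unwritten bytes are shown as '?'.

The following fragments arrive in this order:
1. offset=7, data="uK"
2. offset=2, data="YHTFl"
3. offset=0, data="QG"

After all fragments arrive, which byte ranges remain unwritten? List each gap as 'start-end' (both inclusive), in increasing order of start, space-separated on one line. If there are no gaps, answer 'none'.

Answer: 9-11

Derivation:
Fragment 1: offset=7 len=2
Fragment 2: offset=2 len=5
Fragment 3: offset=0 len=2
Gaps: 9-11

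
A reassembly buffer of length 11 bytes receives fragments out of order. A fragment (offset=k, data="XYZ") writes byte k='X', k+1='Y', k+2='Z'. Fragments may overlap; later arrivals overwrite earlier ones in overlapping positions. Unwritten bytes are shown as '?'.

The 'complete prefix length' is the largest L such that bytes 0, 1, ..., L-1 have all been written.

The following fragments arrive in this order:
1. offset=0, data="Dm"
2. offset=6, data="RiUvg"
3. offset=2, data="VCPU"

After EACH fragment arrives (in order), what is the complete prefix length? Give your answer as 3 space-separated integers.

Fragment 1: offset=0 data="Dm" -> buffer=Dm????????? -> prefix_len=2
Fragment 2: offset=6 data="RiUvg" -> buffer=Dm????RiUvg -> prefix_len=2
Fragment 3: offset=2 data="VCPU" -> buffer=DmVCPURiUvg -> prefix_len=11

Answer: 2 2 11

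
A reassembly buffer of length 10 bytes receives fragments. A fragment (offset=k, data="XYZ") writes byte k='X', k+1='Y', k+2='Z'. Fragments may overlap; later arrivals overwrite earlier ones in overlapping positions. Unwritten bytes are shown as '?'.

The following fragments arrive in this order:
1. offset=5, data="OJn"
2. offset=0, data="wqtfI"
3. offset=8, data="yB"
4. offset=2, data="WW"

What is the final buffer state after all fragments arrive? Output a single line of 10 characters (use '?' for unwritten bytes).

Answer: wqWWIOJnyB

Derivation:
Fragment 1: offset=5 data="OJn" -> buffer=?????OJn??
Fragment 2: offset=0 data="wqtfI" -> buffer=wqtfIOJn??
Fragment 3: offset=8 data="yB" -> buffer=wqtfIOJnyB
Fragment 4: offset=2 data="WW" -> buffer=wqWWIOJnyB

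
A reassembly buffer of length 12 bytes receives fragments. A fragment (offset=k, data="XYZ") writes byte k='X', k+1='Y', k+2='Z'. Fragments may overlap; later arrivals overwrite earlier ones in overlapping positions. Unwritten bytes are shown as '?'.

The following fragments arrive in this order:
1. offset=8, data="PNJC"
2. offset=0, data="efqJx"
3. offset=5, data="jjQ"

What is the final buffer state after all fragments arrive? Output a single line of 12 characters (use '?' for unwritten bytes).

Fragment 1: offset=8 data="PNJC" -> buffer=????????PNJC
Fragment 2: offset=0 data="efqJx" -> buffer=efqJx???PNJC
Fragment 3: offset=5 data="jjQ" -> buffer=efqJxjjQPNJC

Answer: efqJxjjQPNJC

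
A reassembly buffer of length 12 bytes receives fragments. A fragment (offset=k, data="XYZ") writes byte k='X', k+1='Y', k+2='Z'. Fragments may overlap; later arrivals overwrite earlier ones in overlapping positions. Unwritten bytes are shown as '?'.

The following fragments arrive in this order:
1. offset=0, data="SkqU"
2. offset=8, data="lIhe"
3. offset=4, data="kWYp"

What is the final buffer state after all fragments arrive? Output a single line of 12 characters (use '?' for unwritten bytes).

Answer: SkqUkWYplIhe

Derivation:
Fragment 1: offset=0 data="SkqU" -> buffer=SkqU????????
Fragment 2: offset=8 data="lIhe" -> buffer=SkqU????lIhe
Fragment 3: offset=4 data="kWYp" -> buffer=SkqUkWYplIhe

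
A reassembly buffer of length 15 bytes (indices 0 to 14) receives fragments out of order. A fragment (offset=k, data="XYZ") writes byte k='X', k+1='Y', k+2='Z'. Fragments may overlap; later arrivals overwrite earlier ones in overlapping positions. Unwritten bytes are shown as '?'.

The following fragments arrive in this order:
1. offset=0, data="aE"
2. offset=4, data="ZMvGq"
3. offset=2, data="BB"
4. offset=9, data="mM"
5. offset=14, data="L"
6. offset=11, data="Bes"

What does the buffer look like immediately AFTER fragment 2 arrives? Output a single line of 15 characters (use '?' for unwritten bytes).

Fragment 1: offset=0 data="aE" -> buffer=aE?????????????
Fragment 2: offset=4 data="ZMvGq" -> buffer=aE??ZMvGq??????

Answer: aE??ZMvGq??????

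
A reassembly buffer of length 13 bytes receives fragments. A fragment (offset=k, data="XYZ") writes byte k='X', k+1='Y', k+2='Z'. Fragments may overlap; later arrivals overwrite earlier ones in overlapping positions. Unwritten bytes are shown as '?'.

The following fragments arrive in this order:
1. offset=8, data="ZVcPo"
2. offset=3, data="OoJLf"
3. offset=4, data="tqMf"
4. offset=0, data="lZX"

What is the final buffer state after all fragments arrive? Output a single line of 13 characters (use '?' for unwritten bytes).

Answer: lZXOtqMfZVcPo

Derivation:
Fragment 1: offset=8 data="ZVcPo" -> buffer=????????ZVcPo
Fragment 2: offset=3 data="OoJLf" -> buffer=???OoJLfZVcPo
Fragment 3: offset=4 data="tqMf" -> buffer=???OtqMfZVcPo
Fragment 4: offset=0 data="lZX" -> buffer=lZXOtqMfZVcPo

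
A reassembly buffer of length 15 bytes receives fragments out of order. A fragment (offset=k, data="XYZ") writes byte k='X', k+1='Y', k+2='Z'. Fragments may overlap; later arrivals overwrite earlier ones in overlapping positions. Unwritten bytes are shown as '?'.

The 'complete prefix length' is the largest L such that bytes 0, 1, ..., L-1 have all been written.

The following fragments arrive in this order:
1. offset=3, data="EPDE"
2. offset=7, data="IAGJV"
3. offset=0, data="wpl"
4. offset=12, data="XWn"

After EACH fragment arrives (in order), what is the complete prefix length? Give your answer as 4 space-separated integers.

Fragment 1: offset=3 data="EPDE" -> buffer=???EPDE???????? -> prefix_len=0
Fragment 2: offset=7 data="IAGJV" -> buffer=???EPDEIAGJV??? -> prefix_len=0
Fragment 3: offset=0 data="wpl" -> buffer=wplEPDEIAGJV??? -> prefix_len=12
Fragment 4: offset=12 data="XWn" -> buffer=wplEPDEIAGJVXWn -> prefix_len=15

Answer: 0 0 12 15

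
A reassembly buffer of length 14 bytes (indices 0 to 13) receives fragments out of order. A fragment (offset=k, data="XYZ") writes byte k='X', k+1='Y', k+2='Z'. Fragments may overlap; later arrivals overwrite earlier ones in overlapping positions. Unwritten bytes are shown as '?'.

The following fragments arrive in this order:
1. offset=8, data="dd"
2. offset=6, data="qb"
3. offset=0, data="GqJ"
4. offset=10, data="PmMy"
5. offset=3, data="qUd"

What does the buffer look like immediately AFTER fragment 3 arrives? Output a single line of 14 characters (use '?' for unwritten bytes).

Fragment 1: offset=8 data="dd" -> buffer=????????dd????
Fragment 2: offset=6 data="qb" -> buffer=??????qbdd????
Fragment 3: offset=0 data="GqJ" -> buffer=GqJ???qbdd????

Answer: GqJ???qbdd????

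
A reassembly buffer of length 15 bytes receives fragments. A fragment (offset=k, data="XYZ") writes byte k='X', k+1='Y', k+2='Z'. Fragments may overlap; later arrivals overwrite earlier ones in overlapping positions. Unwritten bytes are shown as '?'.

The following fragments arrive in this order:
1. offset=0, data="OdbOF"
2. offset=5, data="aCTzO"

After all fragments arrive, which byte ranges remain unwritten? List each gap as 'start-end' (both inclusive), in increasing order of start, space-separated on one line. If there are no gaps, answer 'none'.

Answer: 10-14

Derivation:
Fragment 1: offset=0 len=5
Fragment 2: offset=5 len=5
Gaps: 10-14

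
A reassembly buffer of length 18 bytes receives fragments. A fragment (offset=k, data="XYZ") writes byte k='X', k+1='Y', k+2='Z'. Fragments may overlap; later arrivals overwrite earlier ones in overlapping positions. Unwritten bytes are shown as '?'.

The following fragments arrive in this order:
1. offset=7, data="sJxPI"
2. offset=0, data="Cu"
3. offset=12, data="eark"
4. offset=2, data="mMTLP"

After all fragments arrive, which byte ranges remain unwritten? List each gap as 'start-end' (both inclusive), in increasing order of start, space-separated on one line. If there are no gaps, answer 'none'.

Fragment 1: offset=7 len=5
Fragment 2: offset=0 len=2
Fragment 3: offset=12 len=4
Fragment 4: offset=2 len=5
Gaps: 16-17

Answer: 16-17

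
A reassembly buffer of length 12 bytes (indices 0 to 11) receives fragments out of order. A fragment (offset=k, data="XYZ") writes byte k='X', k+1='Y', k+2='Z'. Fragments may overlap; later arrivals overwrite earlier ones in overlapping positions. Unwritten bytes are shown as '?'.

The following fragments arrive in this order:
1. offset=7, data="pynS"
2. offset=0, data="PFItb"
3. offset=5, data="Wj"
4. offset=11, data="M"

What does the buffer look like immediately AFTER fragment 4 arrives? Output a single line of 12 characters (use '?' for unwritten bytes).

Answer: PFItbWjpynSM

Derivation:
Fragment 1: offset=7 data="pynS" -> buffer=???????pynS?
Fragment 2: offset=0 data="PFItb" -> buffer=PFItb??pynS?
Fragment 3: offset=5 data="Wj" -> buffer=PFItbWjpynS?
Fragment 4: offset=11 data="M" -> buffer=PFItbWjpynSM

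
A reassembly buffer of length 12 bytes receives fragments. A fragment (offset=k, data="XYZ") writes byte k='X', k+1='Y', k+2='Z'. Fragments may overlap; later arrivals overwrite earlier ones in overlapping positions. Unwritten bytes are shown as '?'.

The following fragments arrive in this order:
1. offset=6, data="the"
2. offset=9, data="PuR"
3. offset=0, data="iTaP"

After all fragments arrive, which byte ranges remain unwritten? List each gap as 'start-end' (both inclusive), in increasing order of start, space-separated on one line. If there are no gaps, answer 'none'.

Answer: 4-5

Derivation:
Fragment 1: offset=6 len=3
Fragment 2: offset=9 len=3
Fragment 3: offset=0 len=4
Gaps: 4-5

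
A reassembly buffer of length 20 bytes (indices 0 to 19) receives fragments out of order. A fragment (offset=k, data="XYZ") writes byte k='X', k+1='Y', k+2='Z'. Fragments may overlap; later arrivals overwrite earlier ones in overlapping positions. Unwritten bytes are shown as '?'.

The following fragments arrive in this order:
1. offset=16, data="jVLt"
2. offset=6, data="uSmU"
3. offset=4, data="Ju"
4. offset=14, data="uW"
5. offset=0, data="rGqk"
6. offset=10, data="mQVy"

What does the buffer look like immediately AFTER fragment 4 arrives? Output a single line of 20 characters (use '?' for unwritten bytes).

Fragment 1: offset=16 data="jVLt" -> buffer=????????????????jVLt
Fragment 2: offset=6 data="uSmU" -> buffer=??????uSmU??????jVLt
Fragment 3: offset=4 data="Ju" -> buffer=????JuuSmU??????jVLt
Fragment 4: offset=14 data="uW" -> buffer=????JuuSmU????uWjVLt

Answer: ????JuuSmU????uWjVLt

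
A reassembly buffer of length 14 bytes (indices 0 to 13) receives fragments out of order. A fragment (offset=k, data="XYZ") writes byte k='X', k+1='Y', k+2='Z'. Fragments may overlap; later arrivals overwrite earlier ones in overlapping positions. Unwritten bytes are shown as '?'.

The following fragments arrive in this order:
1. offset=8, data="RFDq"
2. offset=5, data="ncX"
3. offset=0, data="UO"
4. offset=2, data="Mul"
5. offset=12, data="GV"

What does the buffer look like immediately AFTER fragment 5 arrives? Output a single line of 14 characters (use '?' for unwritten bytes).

Answer: UOMulncXRFDqGV

Derivation:
Fragment 1: offset=8 data="RFDq" -> buffer=????????RFDq??
Fragment 2: offset=5 data="ncX" -> buffer=?????ncXRFDq??
Fragment 3: offset=0 data="UO" -> buffer=UO???ncXRFDq??
Fragment 4: offset=2 data="Mul" -> buffer=UOMulncXRFDq??
Fragment 5: offset=12 data="GV" -> buffer=UOMulncXRFDqGV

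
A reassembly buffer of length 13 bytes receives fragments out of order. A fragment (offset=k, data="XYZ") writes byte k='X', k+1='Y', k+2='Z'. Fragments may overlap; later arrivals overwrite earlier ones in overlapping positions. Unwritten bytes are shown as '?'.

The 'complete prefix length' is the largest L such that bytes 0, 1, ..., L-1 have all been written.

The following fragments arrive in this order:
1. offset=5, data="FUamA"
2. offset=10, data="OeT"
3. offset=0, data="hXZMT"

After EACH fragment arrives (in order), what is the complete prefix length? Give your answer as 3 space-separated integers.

Answer: 0 0 13

Derivation:
Fragment 1: offset=5 data="FUamA" -> buffer=?????FUamA??? -> prefix_len=0
Fragment 2: offset=10 data="OeT" -> buffer=?????FUamAOeT -> prefix_len=0
Fragment 3: offset=0 data="hXZMT" -> buffer=hXZMTFUamAOeT -> prefix_len=13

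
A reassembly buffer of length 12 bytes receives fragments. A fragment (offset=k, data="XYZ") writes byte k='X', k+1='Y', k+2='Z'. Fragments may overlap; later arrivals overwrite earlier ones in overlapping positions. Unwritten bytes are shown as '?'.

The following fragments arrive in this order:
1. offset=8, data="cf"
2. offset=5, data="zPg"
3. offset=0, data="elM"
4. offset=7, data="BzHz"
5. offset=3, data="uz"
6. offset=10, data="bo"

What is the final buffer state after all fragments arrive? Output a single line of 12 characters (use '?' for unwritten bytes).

Answer: elMuzzPBzHbo

Derivation:
Fragment 1: offset=8 data="cf" -> buffer=????????cf??
Fragment 2: offset=5 data="zPg" -> buffer=?????zPgcf??
Fragment 3: offset=0 data="elM" -> buffer=elM??zPgcf??
Fragment 4: offset=7 data="BzHz" -> buffer=elM??zPBzHz?
Fragment 5: offset=3 data="uz" -> buffer=elMuzzPBzHz?
Fragment 6: offset=10 data="bo" -> buffer=elMuzzPBzHbo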